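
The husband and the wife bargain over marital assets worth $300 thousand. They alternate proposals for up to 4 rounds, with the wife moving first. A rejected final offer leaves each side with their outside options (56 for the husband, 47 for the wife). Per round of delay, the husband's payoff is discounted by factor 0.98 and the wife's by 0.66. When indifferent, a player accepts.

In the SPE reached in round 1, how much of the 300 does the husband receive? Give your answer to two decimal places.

Round 4 (the husband proposes): the wife gets 47 if talks fail, so the husband offers 47 and keeps 253.
Round 3 (the wife proposes): the husband can get 253 next round, worth 0.98 × 253 = 247.94 now; the wife offers that and keeps 52.06.
Round 2 (the husband proposes): the wife can get 52.06 next round, worth 0.66 × 52.06 = 34.3596 now. The husband offers 34.3596 and keeps 300 − 34.3596 = 265.6404.
Round 1 (the wife proposes): the husband can get 265.6404 next round, worth 0.98 × 265.6404 = 260.327592 now. The wife offers 260.327592 and keeps 300 − 260.327592 = 39.672408.

260.33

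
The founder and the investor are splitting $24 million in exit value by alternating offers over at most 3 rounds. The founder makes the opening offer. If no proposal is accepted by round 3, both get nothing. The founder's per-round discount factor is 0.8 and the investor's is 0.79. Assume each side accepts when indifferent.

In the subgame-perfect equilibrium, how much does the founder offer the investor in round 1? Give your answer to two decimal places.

3.79

Round 3 (the founder proposes): the investor will accept anything ≥ 0, so the founder offers 0 and keeps 24.
Round 2 (the investor proposes): the founder can get 24 next round, worth 0.8 × 24 = 19.2 now, so the investor offers 19.2, keeping 4.8.
Round 1 (the founder proposes): the investor can get 4.8 next round, worth 0.79 × 4.8 = 3.792 now, so the founder offers 3.792, keeping 20.208.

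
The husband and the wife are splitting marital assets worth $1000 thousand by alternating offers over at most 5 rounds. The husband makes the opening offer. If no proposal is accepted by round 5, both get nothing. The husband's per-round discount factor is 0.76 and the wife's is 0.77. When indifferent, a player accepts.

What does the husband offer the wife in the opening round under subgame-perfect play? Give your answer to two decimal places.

By backward induction:
Round 5 (the husband proposes): the wife will accept anything ≥ 0, so the husband offers 0 and keeps 1000.
Round 4 (the wife proposes): the husband can get 1000 next round, worth 0.76 × 1000 = 760 now; the wife offers that and keeps 240.
Round 3 (the husband proposes): the wife can get 240 next round, worth 0.77 × 240 = 184.8 now; the husband offers that and keeps 815.2.
Round 2 (the wife proposes): the husband can get 815.2 next round, worth 0.76 × 815.2 = 619.552 now; the wife offers that and keeps 380.448.
Round 1 (the husband proposes): the wife can get 380.448 next round, worth 0.77 × 380.448 = 292.94496 now. The husband offers 292.94496 and keeps 1000 − 292.94496 = 707.05504.

292.94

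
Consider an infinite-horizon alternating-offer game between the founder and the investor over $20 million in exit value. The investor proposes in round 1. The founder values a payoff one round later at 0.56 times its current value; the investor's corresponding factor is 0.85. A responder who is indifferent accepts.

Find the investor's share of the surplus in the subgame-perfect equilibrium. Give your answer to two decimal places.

When the investor proposes, the founder accepts any offer worth at least 0.56 times what the founder would get by proposing next round; and vice versa.
This gives x = 20 − 0.56y and y = 20 − 0.85x, where x and y are each side's share when it proposes.
Hence (1 − 0.56·0.85)x = 20(1 − 0.56), i.e. 0.524·x = 8.8.
x ≈ 16.7939; the founder's share is 20 − x ≈ 3.2061.

16.79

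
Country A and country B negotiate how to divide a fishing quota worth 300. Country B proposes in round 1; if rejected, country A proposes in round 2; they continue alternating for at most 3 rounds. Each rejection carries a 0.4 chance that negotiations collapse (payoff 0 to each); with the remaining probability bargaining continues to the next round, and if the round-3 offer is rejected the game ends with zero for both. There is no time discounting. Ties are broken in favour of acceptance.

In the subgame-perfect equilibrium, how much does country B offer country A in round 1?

Round 3 (country B proposes): country A will accept anything ≥ 0, so country B offers 0 and keeps 300.
Round 2 (country A proposes): rejecting gives country B an expected 0.6 × 300 = 180. Country A offers 180 and keeps 300 − 180 = 120.
Round 1 (country B proposes): rejecting gives country A an expected 0.6 × 120 = 72, so country B offers 72, keeping 228.

72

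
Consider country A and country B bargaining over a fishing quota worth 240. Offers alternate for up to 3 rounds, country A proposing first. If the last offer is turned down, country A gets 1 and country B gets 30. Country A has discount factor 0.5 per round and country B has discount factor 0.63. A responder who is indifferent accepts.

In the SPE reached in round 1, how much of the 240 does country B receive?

Solve by backward induction from round 3.
Round 3 (country A proposes): country B gets 30 if talks fail, so country A offers 30 and keeps 210.
Round 2 (country B proposes): country A can get 210 next round, worth 0.5 × 210 = 105 now; country B offers that and keeps 135.
Round 1 (country A proposes): country B can get 135 next round, worth 0.63 × 135 = 85.05 now; country A offers that and keeps 154.95.

85.05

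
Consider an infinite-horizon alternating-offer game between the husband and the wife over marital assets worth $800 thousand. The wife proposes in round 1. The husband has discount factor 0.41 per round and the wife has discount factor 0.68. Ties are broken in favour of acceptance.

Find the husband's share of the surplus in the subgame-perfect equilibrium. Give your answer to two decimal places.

145.54

Let x be the wife's share when the wife proposes and y be the husband's share when the husband proposes.
The husband accepts iff offered ≥ 0.41·y, so x = 800 − 0.41y. Symmetrically y = 800 − 0.68x.
Substituting: x = 800 − 0.41(800 − 0.68x), giving x(1 − 0.68·0.41) = 800(1 − 0.41).
So x = 800 × 0.59 / 0.7212 ≈ 654.4648, and the husband receives 800 − x ≈ 145.5352.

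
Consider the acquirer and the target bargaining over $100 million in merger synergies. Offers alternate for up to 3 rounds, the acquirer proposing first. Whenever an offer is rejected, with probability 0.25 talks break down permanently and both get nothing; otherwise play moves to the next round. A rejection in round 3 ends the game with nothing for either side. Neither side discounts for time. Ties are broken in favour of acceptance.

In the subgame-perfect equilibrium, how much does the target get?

By backward induction:
Round 3 (the acquirer proposes): rejection yields 0 for the target; the acquirer offers 0 and keeps 100.
Round 2 (the target proposes): rejecting gives the acquirer an expected 0.75 × 100 = 75; the target offers that and keeps 25.
Round 1 (the acquirer proposes): rejecting gives the target an expected 0.75 × 25 = 18.75. The acquirer offers 18.75 and keeps 100 − 18.75 = 81.25.

18.75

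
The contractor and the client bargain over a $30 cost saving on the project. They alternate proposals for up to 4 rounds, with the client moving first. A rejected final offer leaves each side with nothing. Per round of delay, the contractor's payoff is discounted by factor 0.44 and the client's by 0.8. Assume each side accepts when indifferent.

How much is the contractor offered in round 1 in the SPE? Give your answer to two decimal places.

Round 4 (the contractor proposes): rejection yields 0 for the client; the contractor offers 0 and keeps 30.
Round 3 (the client proposes): the contractor can get 30 next round, worth 0.44 × 30 = 13.2 now. The client offers 13.2 and keeps 30 − 13.2 = 16.8.
Round 2 (the contractor proposes): the client can get 16.8 next round, worth 0.8 × 16.8 = 13.44 now; the contractor offers that and keeps 16.56.
Round 1 (the client proposes): the contractor can get 16.56 next round, worth 0.44 × 16.56 = 7.2864 now; the client offers that and keeps 22.7136.

7.29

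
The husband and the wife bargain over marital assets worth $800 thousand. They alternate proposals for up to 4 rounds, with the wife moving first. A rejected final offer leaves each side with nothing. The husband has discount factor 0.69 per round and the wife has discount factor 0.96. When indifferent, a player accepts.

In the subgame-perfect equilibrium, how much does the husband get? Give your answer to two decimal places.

Round 4 (the husband proposes): rejection yields 0 for the wife; the husband offers 0 and keeps 800.
Round 3 (the wife proposes): the husband can get 800 next round, worth 0.69 × 800 = 552 now, so the wife offers 552, keeping 248.
Round 2 (the husband proposes): the wife can get 248 next round, worth 0.96 × 248 = 238.08 now; the husband offers that and keeps 561.92.
Round 1 (the wife proposes): the husband can get 561.92 next round, worth 0.69 × 561.92 = 387.7248 now, so the wife offers 387.7248, keeping 412.2752.

387.72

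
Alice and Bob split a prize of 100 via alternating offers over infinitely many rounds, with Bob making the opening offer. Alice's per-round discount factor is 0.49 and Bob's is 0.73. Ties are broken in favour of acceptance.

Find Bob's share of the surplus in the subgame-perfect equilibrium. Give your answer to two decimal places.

Let x be Bob's share when Bob proposes and y be Alice's share when Alice proposes.
Alice accepts iff offered ≥ 0.49·y, so x = 100 − 0.49y. Symmetrically y = 100 − 0.73x.
Substituting: x = 100 − 0.49(100 − 0.73x), giving x(1 − 0.73·0.49) = 100(1 − 0.49).
So x = 100 × 0.51 / 0.6423 ≈ 79.4021, and Alice receives 100 − x ≈ 20.5979.

79.40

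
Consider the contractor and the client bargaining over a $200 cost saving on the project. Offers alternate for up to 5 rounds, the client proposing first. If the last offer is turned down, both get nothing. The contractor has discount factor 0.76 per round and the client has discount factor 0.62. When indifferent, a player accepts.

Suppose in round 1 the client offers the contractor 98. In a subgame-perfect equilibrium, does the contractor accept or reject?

Accept

Work out the contractor's continuation value if the offer is rejected.
Round 5 (the client proposes): the contractor will accept anything ≥ 0, so the client offers 0 and keeps 200.
Round 4 (the contractor proposes): the client can get 200 next round, worth 0.62 × 200 = 124 now; the contractor offers that and keeps 76.
Round 3 (the client proposes): the contractor can get 76 next round, worth 0.76 × 76 = 57.76 now, so the client offers 57.76, keeping 142.24.
Round 2 (the contractor proposes): the client can get 142.24 next round, worth 0.62 × 142.24 = 88.1888 now. The contractor offers 88.1888 and keeps 200 − 88.1888 = 111.8112.
So by rejecting in round 1, the contractor gets 111.8112 next round, worth 0.76 × 111.8112 = 84.976512 now.
Offer 98 ≥ 84.976512, so the contractor accepts.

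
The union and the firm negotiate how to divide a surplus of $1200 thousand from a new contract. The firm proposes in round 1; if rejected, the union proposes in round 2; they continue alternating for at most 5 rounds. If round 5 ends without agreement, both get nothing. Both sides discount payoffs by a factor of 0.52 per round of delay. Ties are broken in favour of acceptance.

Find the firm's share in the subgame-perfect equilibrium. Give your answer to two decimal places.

Solve by backward induction from round 5.
Round 5 (the firm proposes): rejection yields 0 for the union; the firm offers 0 and keeps 1200.
Round 4 (the union proposes): the firm can get 1200 next round, worth 0.52 × 1200 = 624 now. The union offers 624 and keeps 1200 − 624 = 576.
Round 3 (the firm proposes): the union can get 576 next round, worth 0.52 × 576 = 299.52 now, so the firm offers 299.52, keeping 900.48.
Round 2 (the union proposes): the firm can get 900.48 next round, worth 0.52 × 900.48 = 468.2496 now; the union offers that and keeps 731.7504.
Round 1 (the firm proposes): the union can get 731.7504 next round, worth 0.52 × 731.7504 = 380.510208 now, so the firm offers 380.510208, keeping 819.489792.

819.49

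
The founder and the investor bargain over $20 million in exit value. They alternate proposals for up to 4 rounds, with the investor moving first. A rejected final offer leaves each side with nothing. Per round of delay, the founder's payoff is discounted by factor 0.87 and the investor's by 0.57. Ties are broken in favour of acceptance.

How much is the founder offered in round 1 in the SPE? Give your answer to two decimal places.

Round 4 (the founder proposes): the investor will accept anything ≥ 0, so the founder offers 0 and keeps 20.
Round 3 (the investor proposes): the founder can get 20 next round, worth 0.87 × 20 = 17.4 now. The investor offers 17.4 and keeps 20 − 17.4 = 2.6.
Round 2 (the founder proposes): the investor can get 2.6 next round, worth 0.57 × 2.6 = 1.482 now. The founder offers 1.482 and keeps 20 − 1.482 = 18.518.
Round 1 (the investor proposes): the founder can get 18.518 next round, worth 0.87 × 18.518 = 16.11066 now, so the investor offers 16.11066, keeping 3.88934.

16.11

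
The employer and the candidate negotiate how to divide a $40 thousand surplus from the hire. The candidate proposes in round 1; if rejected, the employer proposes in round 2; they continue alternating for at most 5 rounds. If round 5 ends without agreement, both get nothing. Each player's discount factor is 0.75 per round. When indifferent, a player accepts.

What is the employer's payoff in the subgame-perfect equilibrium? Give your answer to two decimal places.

Round 5 (the candidate proposes): the employer will accept anything ≥ 0, so the candidate offers 0 and keeps 40.
Round 4 (the employer proposes): the candidate can get 40 next round, worth 0.75 × 40 = 30 now, so the employer offers 30, keeping 10.
Round 3 (the candidate proposes): the employer can get 10 next round, worth 0.75 × 10 = 7.5 now. The candidate offers 7.5 and keeps 40 − 7.5 = 32.5.
Round 2 (the employer proposes): the candidate can get 32.5 next round, worth 0.75 × 32.5 = 24.375 now. The employer offers 24.375 and keeps 40 − 24.375 = 15.625.
Round 1 (the candidate proposes): the employer can get 15.625 next round, worth 0.75 × 15.625 = 11.71875 now; the candidate offers that and keeps 28.28125.

11.72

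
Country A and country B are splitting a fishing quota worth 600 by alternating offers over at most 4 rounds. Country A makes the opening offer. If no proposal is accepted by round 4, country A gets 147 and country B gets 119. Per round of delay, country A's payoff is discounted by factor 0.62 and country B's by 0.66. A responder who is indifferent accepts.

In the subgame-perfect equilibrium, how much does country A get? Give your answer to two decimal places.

327.18

By backward induction:
Round 4 (country B proposes): country A gets 147 if talks fail, so country B offers 147 and keeps 453.
Round 3 (country A proposes): country B can get 453 next round, worth 0.66 × 453 = 298.98 now; country A offers that and keeps 301.02.
Round 2 (country B proposes): country A can get 301.02 next round, worth 0.62 × 301.02 = 186.6324 now; country B offers that and keeps 413.3676.
Round 1 (country A proposes): country B can get 413.3676 next round, worth 0.66 × 413.3676 = 272.822616 now. Country A offers 272.822616 and keeps 600 − 272.822616 = 327.177384.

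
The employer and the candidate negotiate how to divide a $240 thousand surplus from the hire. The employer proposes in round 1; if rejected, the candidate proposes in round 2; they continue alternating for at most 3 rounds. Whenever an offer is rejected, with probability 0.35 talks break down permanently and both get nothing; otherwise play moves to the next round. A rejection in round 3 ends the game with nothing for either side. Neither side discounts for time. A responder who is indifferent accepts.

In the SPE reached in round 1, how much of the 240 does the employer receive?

Round 3 (the employer proposes): the candidate will accept anything ≥ 0, so the employer offers 0 and keeps 240.
Round 2 (the candidate proposes): rejecting gives the employer an expected 0.65 × 240 = 156, so the candidate offers 156, keeping 84.
Round 1 (the employer proposes): rejecting gives the candidate an expected 0.65 × 84 = 54.6, so the employer offers 54.6, keeping 185.4.

185.4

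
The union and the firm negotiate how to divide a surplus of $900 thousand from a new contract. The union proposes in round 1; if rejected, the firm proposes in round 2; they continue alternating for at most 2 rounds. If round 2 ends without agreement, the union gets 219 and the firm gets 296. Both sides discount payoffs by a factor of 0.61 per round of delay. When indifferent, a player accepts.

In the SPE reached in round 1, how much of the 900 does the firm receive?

415.41

Work backward from the last round.
Round 2 (the firm proposes): the union gets 219 if talks fail, so the firm offers 219 and keeps 681.
Round 1 (the union proposes): the firm can get 681 next round, worth 0.61 × 681 = 415.41 now. The union offers 415.41 and keeps 900 − 415.41 = 484.59.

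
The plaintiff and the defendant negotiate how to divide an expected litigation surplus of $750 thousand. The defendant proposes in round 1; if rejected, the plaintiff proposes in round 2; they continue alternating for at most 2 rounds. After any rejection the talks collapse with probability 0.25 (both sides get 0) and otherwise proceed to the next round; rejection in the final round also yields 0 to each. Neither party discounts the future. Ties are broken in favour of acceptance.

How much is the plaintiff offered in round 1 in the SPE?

By backward induction:
Round 2 (the plaintiff proposes): rejection yields 0 for the defendant; the plaintiff offers 0 and keeps 750.
Round 1 (the defendant proposes): rejecting gives the plaintiff an expected 0.75 × 750 = 562.5. The defendant offers 562.5 and keeps 750 − 562.5 = 187.5.

562.5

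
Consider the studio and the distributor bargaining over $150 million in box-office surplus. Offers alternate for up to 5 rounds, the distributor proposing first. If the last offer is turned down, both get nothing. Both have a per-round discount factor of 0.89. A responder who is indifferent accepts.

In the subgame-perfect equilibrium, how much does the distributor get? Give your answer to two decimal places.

123.68

Round 5 (the distributor proposes): rejection yields 0 for the studio; the distributor offers 0 and keeps 150.
Round 4 (the studio proposes): the distributor can get 150 next round, worth 0.89 × 150 = 133.5 now, so the studio offers 133.5, keeping 16.5.
Round 3 (the distributor proposes): the studio can get 16.5 next round, worth 0.89 × 16.5 = 14.685 now. The distributor offers 14.685 and keeps 150 − 14.685 = 135.315.
Round 2 (the studio proposes): the distributor can get 135.315 next round, worth 0.89 × 135.315 = 120.43035 now. The studio offers 120.43035 and keeps 150 − 120.43035 = 29.56965.
Round 1 (the distributor proposes): the studio can get 29.56965 next round, worth 0.89 × 29.56965 = 26.3169885 now. The distributor offers 26.3169885 and keeps 150 − 26.3169885 = 123.6830115.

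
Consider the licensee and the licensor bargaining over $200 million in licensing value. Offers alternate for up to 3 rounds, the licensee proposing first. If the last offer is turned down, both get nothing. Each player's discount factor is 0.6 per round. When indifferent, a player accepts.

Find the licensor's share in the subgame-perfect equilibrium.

48

Work backward from the last round.
Round 3 (the licensee proposes): the licensor will accept anything ≥ 0, so the licensee offers 0 and keeps 200.
Round 2 (the licensor proposes): the licensee can get 200 next round, worth 0.6 × 200 = 120 now; the licensor offers that and keeps 80.
Round 1 (the licensee proposes): the licensor can get 80 next round, worth 0.6 × 80 = 48 now. The licensee offers 48 and keeps 200 − 48 = 152.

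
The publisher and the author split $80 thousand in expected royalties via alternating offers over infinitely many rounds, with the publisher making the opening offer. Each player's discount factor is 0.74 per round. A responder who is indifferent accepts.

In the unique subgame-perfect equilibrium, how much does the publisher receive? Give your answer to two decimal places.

In a stationary SPE each proposer offers the other exactly their discounted continuation value.
If the publisher keeps x when proposing and the author keeps y when proposing, then x = 80 − 0.74y and y = 80 − 0.74x.
Solving: x = 80(1 − 0.74) / (1 − 0.74·0.74) = 20.8 / 0.4524 ≈ 45.9770.
The author gets 80 − 45.9770 ≈ 34.0230.

45.98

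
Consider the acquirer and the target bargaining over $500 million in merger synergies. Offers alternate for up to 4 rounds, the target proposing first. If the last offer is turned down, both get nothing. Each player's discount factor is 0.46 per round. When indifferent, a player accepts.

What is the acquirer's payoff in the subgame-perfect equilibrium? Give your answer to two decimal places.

Round 4 (the acquirer proposes): rejection yields 0 for the target; the acquirer offers 0 and keeps 500.
Round 3 (the target proposes): the acquirer can get 500 next round, worth 0.46 × 500 = 230 now; the target offers that and keeps 270.
Round 2 (the acquirer proposes): the target can get 270 next round, worth 0.46 × 270 = 124.2 now; the acquirer offers that and keeps 375.8.
Round 1 (the target proposes): the acquirer can get 375.8 next round, worth 0.46 × 375.8 = 172.868 now; the target offers that and keeps 327.132.

172.87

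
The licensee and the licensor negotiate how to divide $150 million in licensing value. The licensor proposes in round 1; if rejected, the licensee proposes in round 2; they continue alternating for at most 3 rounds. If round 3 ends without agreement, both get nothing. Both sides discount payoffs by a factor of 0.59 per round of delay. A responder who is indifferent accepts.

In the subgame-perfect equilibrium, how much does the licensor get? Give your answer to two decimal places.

Round 3 (the licensor proposes): rejection yields 0 for the licensee; the licensor offers 0 and keeps 150.
Round 2 (the licensee proposes): the licensor can get 150 next round, worth 0.59 × 150 = 88.5 now; the licensee offers that and keeps 61.5.
Round 1 (the licensor proposes): the licensee can get 61.5 next round, worth 0.59 × 61.5 = 36.285 now; the licensor offers that and keeps 113.715.

113.72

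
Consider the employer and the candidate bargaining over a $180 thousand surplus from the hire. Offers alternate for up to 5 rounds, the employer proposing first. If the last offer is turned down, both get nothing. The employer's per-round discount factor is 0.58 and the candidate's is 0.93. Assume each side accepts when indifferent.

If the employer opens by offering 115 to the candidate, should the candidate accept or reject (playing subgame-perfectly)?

Work out the candidate's continuation value if the offer is rejected.
Round 5 (the employer proposes): rejection yields 0 for the candidate; the employer offers 0 and keeps 180.
Round 4 (the candidate proposes): the employer can get 180 next round, worth 0.58 × 180 = 104.4 now, so the candidate offers 104.4, keeping 75.6.
Round 3 (the employer proposes): the candidate can get 75.6 next round, worth 0.93 × 75.6 = 70.308 now, so the employer offers 70.308, keeping 109.692.
Round 2 (the candidate proposes): the employer can get 109.692 next round, worth 0.58 × 109.692 = 63.62136 now. The candidate offers 63.62136 and keeps 180 − 63.62136 = 116.37864.
So by rejecting in round 1, the candidate gets 116.37864 next round, worth 0.93 × 116.37864 = 108.2321352 now.
Offer 115 ≥ 108.2321352, so the candidate accepts.

Accept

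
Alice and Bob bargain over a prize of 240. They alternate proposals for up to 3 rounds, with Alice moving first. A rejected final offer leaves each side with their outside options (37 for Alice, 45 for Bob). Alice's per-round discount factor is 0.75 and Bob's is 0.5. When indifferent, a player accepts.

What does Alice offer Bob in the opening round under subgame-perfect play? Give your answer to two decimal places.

46.88

Round 3 (Alice proposes): Bob gets 45 if talks fail, so Alice offers 45 and keeps 195.
Round 2 (Bob proposes): Alice can get 195 next round, worth 0.75 × 195 = 146.25 now; Bob offers that and keeps 93.75.
Round 1 (Alice proposes): Bob can get 93.75 next round, worth 0.5 × 93.75 = 46.875 now. Alice offers 46.875 and keeps 240 − 46.875 = 193.125.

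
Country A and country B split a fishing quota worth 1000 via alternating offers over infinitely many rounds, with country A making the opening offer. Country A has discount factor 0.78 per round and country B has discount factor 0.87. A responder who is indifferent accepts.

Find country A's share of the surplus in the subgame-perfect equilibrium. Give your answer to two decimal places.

Let x be country A's share when country A proposes and y be country B's share when country B proposes.
Country B accepts iff offered ≥ 0.87·y, so x = 1000 − 0.87y. Symmetrically y = 1000 − 0.78x.
Substituting: x = 1000 − 0.87(1000 − 0.78x), giving x(1 − 0.78·0.87) = 1000(1 − 0.87).
So x = 1000 × 0.13 / 0.3214 ≈ 404.4804, and country B receives 1000 − x ≈ 595.5196.

404.48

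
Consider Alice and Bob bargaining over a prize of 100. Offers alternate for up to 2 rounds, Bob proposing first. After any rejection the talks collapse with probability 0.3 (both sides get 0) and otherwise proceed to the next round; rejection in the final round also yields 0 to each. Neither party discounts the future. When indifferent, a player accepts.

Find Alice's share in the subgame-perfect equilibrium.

70

By backward induction:
Round 2 (Alice proposes): rejection yields 0 for Bob; Alice offers 0 and keeps 100.
Round 1 (Bob proposes): rejecting gives Alice an expected 0.7 × 100 = 70; Bob offers that and keeps 30.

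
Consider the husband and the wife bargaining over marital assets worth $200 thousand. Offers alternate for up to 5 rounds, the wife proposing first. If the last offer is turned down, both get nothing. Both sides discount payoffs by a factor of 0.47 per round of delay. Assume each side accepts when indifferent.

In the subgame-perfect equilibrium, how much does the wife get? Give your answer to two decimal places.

Round 5 (the wife proposes): the husband will accept anything ≥ 0, so the wife offers 0 and keeps 200.
Round 4 (the husband proposes): the wife can get 200 next round, worth 0.47 × 200 = 94 now, so the husband offers 94, keeping 106.
Round 3 (the wife proposes): the husband can get 106 next round, worth 0.47 × 106 = 49.82 now. The wife offers 49.82 and keeps 200 − 49.82 = 150.18.
Round 2 (the husband proposes): the wife can get 150.18 next round, worth 0.47 × 150.18 = 70.5846 now. The husband offers 70.5846 and keeps 200 − 70.5846 = 129.4154.
Round 1 (the wife proposes): the husband can get 129.4154 next round, worth 0.47 × 129.4154 = 60.825238 now; the wife offers that and keeps 139.174762.

139.17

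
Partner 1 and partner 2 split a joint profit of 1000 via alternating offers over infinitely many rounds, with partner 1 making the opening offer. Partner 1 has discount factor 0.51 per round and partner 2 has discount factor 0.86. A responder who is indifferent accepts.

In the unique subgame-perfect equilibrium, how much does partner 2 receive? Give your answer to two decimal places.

In a stationary SPE each proposer offers the other exactly their discounted continuation value.
If partner 1 keeps x when proposing and partner 2 keeps y when proposing, then x = 1000 − 0.86y and y = 1000 − 0.51x.
Solving: x = 1000(1 − 0.86) / (1 − 0.51·0.86) = 140 / 0.5614 ≈ 249.3766.
Partner 2 gets 1000 − 249.3766 ≈ 750.6234.

750.62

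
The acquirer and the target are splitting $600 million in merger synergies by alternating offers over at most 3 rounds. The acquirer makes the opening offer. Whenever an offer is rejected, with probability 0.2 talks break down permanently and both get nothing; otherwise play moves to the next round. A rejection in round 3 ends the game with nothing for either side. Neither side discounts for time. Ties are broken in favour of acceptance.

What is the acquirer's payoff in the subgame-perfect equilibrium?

Round 3 (the acquirer proposes): the target will accept anything ≥ 0, so the acquirer offers 0 and keeps 600.
Round 2 (the target proposes): rejecting gives the acquirer an expected 0.8 × 600 = 480. The target offers 480 and keeps 600 − 480 = 120.
Round 1 (the acquirer proposes): rejecting gives the target an expected 0.8 × 120 = 96. The acquirer offers 96 and keeps 600 − 96 = 504.

504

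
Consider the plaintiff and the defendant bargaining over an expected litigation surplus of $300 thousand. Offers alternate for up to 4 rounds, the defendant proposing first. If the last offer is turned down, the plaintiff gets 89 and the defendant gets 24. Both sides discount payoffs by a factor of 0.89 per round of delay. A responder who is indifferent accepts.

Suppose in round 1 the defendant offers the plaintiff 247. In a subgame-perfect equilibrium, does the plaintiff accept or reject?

Work out the plaintiff's continuation value if the offer is rejected.
Round 4 (the plaintiff proposes): the defendant gets 24 if talks fail, so the plaintiff offers 24 and keeps 276.
Round 3 (the defendant proposes): the plaintiff can get 276 next round, worth 0.89 × 276 = 245.64 now. The defendant offers 245.64 and keeps 300 − 245.64 = 54.36.
Round 2 (the plaintiff proposes): the defendant can get 54.36 next round, worth 0.89 × 54.36 = 48.3804 now, so the plaintiff offers 48.3804, keeping 251.6196.
So by rejecting in round 1, the plaintiff gets 251.6196 next round, worth 0.89 × 251.6196 = 223.941444 now.
Offer 247 ≥ 223.941444, so the plaintiff accepts.

Accept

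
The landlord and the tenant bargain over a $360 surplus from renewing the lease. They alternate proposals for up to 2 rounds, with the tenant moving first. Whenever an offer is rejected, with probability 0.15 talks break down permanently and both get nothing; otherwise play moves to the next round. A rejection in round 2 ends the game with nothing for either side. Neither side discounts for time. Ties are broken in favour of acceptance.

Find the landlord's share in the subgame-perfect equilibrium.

Round 2 (the landlord proposes): the tenant will accept anything ≥ 0, so the landlord offers 0 and keeps 360.
Round 1 (the tenant proposes): rejecting gives the landlord an expected 0.85 × 360 = 306. The tenant offers 306 and keeps 360 − 306 = 54.

306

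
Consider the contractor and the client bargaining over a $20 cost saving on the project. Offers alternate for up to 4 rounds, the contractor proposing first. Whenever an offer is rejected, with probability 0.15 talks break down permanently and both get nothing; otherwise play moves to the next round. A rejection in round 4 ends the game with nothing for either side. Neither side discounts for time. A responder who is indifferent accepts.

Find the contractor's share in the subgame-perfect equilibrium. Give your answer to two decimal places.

Round 4 (the client proposes): the contractor will accept anything ≥ 0, so the client offers 0 and keeps 20.
Round 3 (the contractor proposes): rejecting gives the client an expected 0.85 × 20 = 17; the contractor offers that and keeps 3.
Round 2 (the client proposes): rejecting gives the contractor an expected 0.85 × 3 = 2.55. The client offers 2.55 and keeps 20 − 2.55 = 17.45.
Round 1 (the contractor proposes): rejecting gives the client an expected 0.85 × 17.45 = 14.8325, so the contractor offers 14.8325, keeping 5.1675.

5.17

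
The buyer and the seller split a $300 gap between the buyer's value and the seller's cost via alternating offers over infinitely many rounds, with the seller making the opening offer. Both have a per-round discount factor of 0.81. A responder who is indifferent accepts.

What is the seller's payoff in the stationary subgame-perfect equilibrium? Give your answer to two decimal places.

165.75

When the seller proposes, the buyer accepts any offer worth at least 0.81 times what the buyer would get by proposing next round; and vice versa.
This gives x = 300 − 0.81y and y = 300 − 0.81x, where x and y are each side's share when it proposes.
Hence (1 − 0.81·0.81)x = 300(1 − 0.81), i.e. 0.3439·x = 57.
x ≈ 165.7459; the buyer's share is 300 − x ≈ 134.2541.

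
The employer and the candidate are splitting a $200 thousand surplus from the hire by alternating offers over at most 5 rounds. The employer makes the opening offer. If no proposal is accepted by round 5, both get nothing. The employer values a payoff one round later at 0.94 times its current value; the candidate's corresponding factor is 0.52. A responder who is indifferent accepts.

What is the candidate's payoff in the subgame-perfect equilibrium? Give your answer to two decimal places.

9.29

Round 5 (the employer proposes): the candidate will accept anything ≥ 0, so the employer offers 0 and keeps 200.
Round 4 (the candidate proposes): the employer can get 200 next round, worth 0.94 × 200 = 188 now. The candidate offers 188 and keeps 200 − 188 = 12.
Round 3 (the employer proposes): the candidate can get 12 next round, worth 0.52 × 12 = 6.24 now; the employer offers that and keeps 193.76.
Round 2 (the candidate proposes): the employer can get 193.76 next round, worth 0.94 × 193.76 = 182.1344 now; the candidate offers that and keeps 17.8656.
Round 1 (the employer proposes): the candidate can get 17.8656 next round, worth 0.52 × 17.8656 = 9.290112 now. The employer offers 9.290112 and keeps 200 − 9.290112 = 190.709888.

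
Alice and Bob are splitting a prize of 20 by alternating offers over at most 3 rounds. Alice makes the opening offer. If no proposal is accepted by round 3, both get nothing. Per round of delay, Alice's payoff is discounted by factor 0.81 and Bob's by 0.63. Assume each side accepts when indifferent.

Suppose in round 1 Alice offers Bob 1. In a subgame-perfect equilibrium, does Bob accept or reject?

Reject

Work out Bob's continuation value if the offer is rejected.
Round 3 (Alice proposes): Bob will accept anything ≥ 0, so Alice offers 0 and keeps 20.
Round 2 (Bob proposes): Alice can get 20 next round, worth 0.81 × 20 = 16.2 now; Bob offers that and keeps 3.8.
So by rejecting in round 1, Bob gets 3.8 next round, worth 0.63 × 3.8 = 2.394 now.
Offer 1 < 2.394, so Bob rejects.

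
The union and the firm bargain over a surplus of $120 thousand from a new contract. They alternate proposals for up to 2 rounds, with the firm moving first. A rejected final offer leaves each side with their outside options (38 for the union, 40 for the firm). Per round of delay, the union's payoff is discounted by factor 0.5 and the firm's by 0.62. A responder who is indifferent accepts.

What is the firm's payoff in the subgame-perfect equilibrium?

80

Round 2 (the union proposes): the firm gets 40 if talks fail, so the union offers 40 and keeps 80.
Round 1 (the firm proposes): the union can get 80 next round, worth 0.5 × 80 = 40 now, so the firm offers 40, keeping 80.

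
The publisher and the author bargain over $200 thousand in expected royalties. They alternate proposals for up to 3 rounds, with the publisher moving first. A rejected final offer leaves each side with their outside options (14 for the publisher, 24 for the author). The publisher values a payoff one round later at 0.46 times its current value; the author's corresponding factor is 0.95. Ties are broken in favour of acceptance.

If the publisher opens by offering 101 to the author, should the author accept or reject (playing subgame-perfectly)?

Round 3 (the publisher proposes): the author gets 24 if talks fail, so the publisher offers 24 and keeps 176.
Round 2 (the author proposes): the publisher can get 176 next round, worth 0.46 × 176 = 80.96 now; the author offers that and keeps 119.04.
So by rejecting in round 1, the author gets 119.04 next round, worth 0.95 × 119.04 = 113.088 now.
Offer 101 < 113.088, so the author rejects.

Reject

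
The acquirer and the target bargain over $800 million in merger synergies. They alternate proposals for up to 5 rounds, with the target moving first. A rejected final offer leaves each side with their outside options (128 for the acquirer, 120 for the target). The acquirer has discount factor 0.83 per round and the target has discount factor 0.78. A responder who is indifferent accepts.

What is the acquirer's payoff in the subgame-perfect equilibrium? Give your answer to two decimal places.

Work backward from the last round.
Round 5 (the target proposes): the acquirer gets 128 if talks fail, so the target offers 128 and keeps 672.
Round 4 (the acquirer proposes): the target can get 672 next round, worth 0.78 × 672 = 524.16 now. The acquirer offers 524.16 and keeps 800 − 524.16 = 275.84.
Round 3 (the target proposes): the acquirer can get 275.84 next round, worth 0.83 × 275.84 = 228.9472 now. The target offers 228.9472 and keeps 800 − 228.9472 = 571.0528.
Round 2 (the acquirer proposes): the target can get 571.0528 next round, worth 0.78 × 571.0528 = 445.421184 now; the acquirer offers that and keeps 354.578816.
Round 1 (the target proposes): the acquirer can get 354.578816 next round, worth 0.83 × 354.578816 = 294.30041728 now. The target offers 294.30041728 and keeps 800 − 294.30041728 = 505.69958272.

294.30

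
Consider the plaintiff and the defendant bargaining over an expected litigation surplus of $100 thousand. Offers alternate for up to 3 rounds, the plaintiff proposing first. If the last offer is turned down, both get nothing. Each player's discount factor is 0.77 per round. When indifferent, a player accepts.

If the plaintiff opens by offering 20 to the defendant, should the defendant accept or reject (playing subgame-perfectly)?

Accept

Round 3 (the plaintiff proposes): the defendant will accept anything ≥ 0, so the plaintiff offers 0 and keeps 100.
Round 2 (the defendant proposes): the plaintiff can get 100 next round, worth 0.77 × 100 = 77 now. The defendant offers 77 and keeps 100 − 77 = 23.
So by rejecting in round 1, the defendant gets 23 next round, worth 0.77 × 23 = 17.71 now.
Offer 20 ≥ 17.71, so the defendant accepts.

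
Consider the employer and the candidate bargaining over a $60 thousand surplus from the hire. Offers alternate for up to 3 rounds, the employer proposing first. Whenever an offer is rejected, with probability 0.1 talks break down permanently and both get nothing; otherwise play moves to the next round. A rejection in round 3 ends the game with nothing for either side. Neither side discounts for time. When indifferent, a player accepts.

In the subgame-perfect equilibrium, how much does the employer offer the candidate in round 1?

5.4

Round 3 (the employer proposes): rejection yields 0 for the candidate; the employer offers 0 and keeps 60.
Round 2 (the candidate proposes): rejecting gives the employer an expected 0.9 × 60 = 54; the candidate offers that and keeps 6.
Round 1 (the employer proposes): rejecting gives the candidate an expected 0.9 × 6 = 5.4. The employer offers 5.4 and keeps 60 − 5.4 = 54.6.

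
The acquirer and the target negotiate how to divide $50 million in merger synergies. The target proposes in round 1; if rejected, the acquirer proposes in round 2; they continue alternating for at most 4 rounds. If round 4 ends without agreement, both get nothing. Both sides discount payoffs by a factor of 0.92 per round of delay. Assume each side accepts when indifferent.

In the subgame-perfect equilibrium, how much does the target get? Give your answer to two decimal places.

7.39

Round 4 (the acquirer proposes): rejection yields 0 for the target; the acquirer offers 0 and keeps 50.
Round 3 (the target proposes): the acquirer can get 50 next round, worth 0.92 × 50 = 46 now, so the target offers 46, keeping 4.
Round 2 (the acquirer proposes): the target can get 4 next round, worth 0.92 × 4 = 3.68 now, so the acquirer offers 3.68, keeping 46.32.
Round 1 (the target proposes): the acquirer can get 46.32 next round, worth 0.92 × 46.32 = 42.6144 now. The target offers 42.6144 and keeps 50 − 42.6144 = 7.3856.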